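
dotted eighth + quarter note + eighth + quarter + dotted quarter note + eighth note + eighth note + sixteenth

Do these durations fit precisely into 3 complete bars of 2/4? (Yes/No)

Yes

One bar of 2/4 = 8 sixteenth notes, so 3 bars = 24.
Working in sixteenth notes: dotted eighth = 3; quarter note = 4; eighth = 2; quarter = 4; dotted quarter note = 6; eighth note = 2; eighth note = 2; sixteenth = 1.
Adding: 3 + 4 + 2 + 4 + 6 + 2 + 2 + 1 = 24.
24 equals 24, so the answer is Yes.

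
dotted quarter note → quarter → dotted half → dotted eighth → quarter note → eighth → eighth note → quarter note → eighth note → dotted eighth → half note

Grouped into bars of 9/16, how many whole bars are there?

5

One bar of 9/16 = 9 sixteenth notes.
Each duration in sixteenth notes: dotted quarter note = 6; quarter = 4; dotted half = 12; dotted eighth = 3; quarter note = 4; eighth = 2; eighth note = 2; quarter note = 4; eighth note = 2; dotted eighth = 3; half note = 8.
Total: 6 + 4 + 12 + 3 + 4 + 2 + 2 + 4 + 2 + 3 + 8 = 50.
50 ÷ 9 = 5 complete bars with 5 left over.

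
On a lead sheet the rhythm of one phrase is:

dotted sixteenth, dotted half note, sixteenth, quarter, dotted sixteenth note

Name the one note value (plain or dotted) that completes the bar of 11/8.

eighth note

The bar of 11/8 = 44 thirty-second notes.
Express everything in thirty-second notes: dotted sixteenth = 3; dotted half note = 24; sixteenth = 2; quarter = 8; dotted sixteenth note = 3.
Sum: 3 + 24 + 2 + 8 + 3 = 40.
Remaining: 44 − 40 = 4 thirty-second notes, which is a eighth note.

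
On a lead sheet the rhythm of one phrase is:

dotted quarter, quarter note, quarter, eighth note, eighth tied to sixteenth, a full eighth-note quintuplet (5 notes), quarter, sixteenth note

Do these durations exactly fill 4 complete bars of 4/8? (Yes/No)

One bar of 4/8 = 8 sixteenth notes, so 4 bars = 32.
In sixteenth notes: dotted quarter = 6; quarter note = 4; quarter = 4; eighth note = 2; eighth tied to sixteenth (eighth + sixteenth) = 3; a full eighth-note quintuplet (5 notes) (five quintuplet eighths span one half) = 8; quarter = 4; sixteenth note = 1.
Adding: 6 + 4 + 4 + 2 + 3 + 8 + 4 + 1 = 32.
32 equals 32, so the answer is Yes.

Yes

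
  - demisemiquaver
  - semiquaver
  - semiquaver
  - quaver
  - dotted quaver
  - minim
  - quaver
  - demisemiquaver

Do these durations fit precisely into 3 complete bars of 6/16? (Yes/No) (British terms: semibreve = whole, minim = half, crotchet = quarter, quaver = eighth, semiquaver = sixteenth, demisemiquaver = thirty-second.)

Yes

One bar of 6/16 = 12 thirty-second notes, so 3 bars = 36.
Convert each value to thirty-second notes: demisemiquaver = 1; semiquaver = 2; semiquaver = 2; quaver = 4; dotted quaver = 6; minim = 16; quaver = 4; demisemiquaver = 1.
Sum: 1 + 2 + 2 + 4 + 6 + 16 + 4 + 1 = 36.
36 equals 36, so the answer is Yes.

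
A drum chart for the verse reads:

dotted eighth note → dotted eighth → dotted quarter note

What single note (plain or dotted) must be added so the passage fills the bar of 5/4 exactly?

half note

The bar of 5/4 = 20 sixteenth notes.
In sixteenth notes: dotted eighth note = 3; dotted eighth = 3; dotted quarter note = 6.
Sum: 3 + 3 + 6 = 12.
Remaining: 20 − 12 = 8 sixteenth notes, which is a half note.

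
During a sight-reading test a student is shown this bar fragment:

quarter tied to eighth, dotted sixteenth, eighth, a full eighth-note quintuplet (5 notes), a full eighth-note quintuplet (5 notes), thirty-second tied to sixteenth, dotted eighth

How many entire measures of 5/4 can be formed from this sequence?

One bar of 5/4 = 40 thirty-second notes.
Express everything in thirty-second notes: quarter tied to eighth (quarter + eighth) = 12; dotted sixteenth = 3; eighth = 4; a full eighth-note quintuplet (5 notes) (five quintuplet eighths span one half) = 16; a full eighth-note quintuplet (5 notes) (five quintuplet eighths span one half) = 16; thirty-second tied to sixteenth (thirty-second + sixteenth) = 3; dotted eighth = 6.
Total: 12 + 3 + 4 + 16 + 16 + 3 + 6 = 60.
60 ÷ 40 = 1 complete bar with 20 left over.

1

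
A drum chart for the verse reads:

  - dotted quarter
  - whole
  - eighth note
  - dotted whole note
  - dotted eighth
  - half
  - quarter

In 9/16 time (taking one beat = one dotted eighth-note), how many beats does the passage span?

One dotted eighth-note beat = 3 sixteenth notes.
Each duration in sixteenth notes: dotted quarter = 6; whole = 16; eighth note = 2; dotted whole note = 24; dotted eighth = 3; half = 8; quarter = 4.
Altogether 6 + 16 + 2 + 24 + 3 + 8 + 4 = 63.
63 ÷ 3 = 21 beats.

21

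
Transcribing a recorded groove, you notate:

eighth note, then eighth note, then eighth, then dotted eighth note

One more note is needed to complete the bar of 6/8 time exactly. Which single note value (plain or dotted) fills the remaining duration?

dotted eighth note

The bar of 6/8 = 12 sixteenth notes.
Express everything in sixteenth notes: eighth note = 2; eighth note = 2; eighth = 2; dotted eighth note = 3.
Adding: 2 + 2 + 2 + 3 = 9.
Remaining: 12 − 9 = 3 sixteenth notes, which is a dotted eighth note.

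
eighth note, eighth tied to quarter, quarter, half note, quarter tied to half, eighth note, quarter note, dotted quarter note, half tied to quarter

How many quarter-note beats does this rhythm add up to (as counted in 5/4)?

One quarter-note beat = 2 eighth notes.
Convert each value to eighth notes: eighth note = 1; eighth tied to quarter (eighth + quarter) = 3; quarter = 2; half note = 4; quarter tied to half (quarter + half) = 6; eighth note = 1; quarter note = 2; dotted quarter note = 3; half tied to quarter (half + quarter) = 6.
Total: 1 + 3 + 2 + 4 + 6 + 1 + 2 + 3 + 6 = 28.
28 ÷ 2 = 14 beats.

14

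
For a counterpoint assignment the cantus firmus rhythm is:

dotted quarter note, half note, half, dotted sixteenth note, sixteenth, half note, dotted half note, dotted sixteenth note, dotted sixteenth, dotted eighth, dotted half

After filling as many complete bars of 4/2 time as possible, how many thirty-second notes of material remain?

One bar of 4/2 = 64 thirty-second notes.
Each duration in thirty-second notes: dotted quarter note = 12; half note = 16; half = 16; dotted sixteenth note = 3; sixteenth = 2; half note = 16; dotted half note = 24; dotted sixteenth note = 3; dotted sixteenth = 3; dotted eighth = 6; dotted half = 24.
Altogether 12 + 16 + 16 + 3 + 2 + 16 + 24 + 3 + 3 + 6 + 24 = 125.
125 ÷ 64 = 1 complete bar with 61 thirty-second notes remaining.

61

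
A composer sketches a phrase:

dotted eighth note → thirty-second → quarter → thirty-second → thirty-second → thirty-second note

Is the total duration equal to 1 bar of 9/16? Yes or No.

One bar of 9/16 = 18 thirty-second notes.
Express everything in thirty-second notes: dotted eighth note = 6; thirty-second = 1; quarter = 8; thirty-second = 1; thirty-second = 1; thirty-second note = 1.
Total: 6 + 1 + 8 + 1 + 1 + 1 = 18.
18 equals 18, so the answer is Yes.

Yes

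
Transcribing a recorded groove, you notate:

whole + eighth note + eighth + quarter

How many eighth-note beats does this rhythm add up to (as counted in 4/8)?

12

One eighth-note beat = 2 sixteenth notes.
In sixteenth notes: whole = 16; eighth note = 2; eighth = 2; quarter = 4.
Altogether 16 + 2 + 2 + 4 = 24.
24 ÷ 2 = 12 beats.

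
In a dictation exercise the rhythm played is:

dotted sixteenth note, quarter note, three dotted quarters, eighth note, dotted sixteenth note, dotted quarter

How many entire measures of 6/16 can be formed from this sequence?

One bar of 6/16 = 12 thirty-second notes.
Each duration in thirty-second notes: dotted sixteenth note = 3; quarter note = 8; dotted quarter = 12; dotted quarter = 12; dotted quarter = 12; eighth note = 4; dotted sixteenth note = 3; dotted quarter = 12.
Sum: 3 + 8 + 12 + 12 + 12 + 4 + 3 + 12 = 66.
66 ÷ 12 = 5 complete bars with 6 left over.

5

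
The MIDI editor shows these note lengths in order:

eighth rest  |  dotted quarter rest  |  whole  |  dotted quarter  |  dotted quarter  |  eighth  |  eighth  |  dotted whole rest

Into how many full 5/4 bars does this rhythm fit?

3

One bar of 5/4 = 10 eighth notes.
Convert each value to eighth notes: eighth rest = 1; dotted quarter rest = 3; whole = 8; dotted quarter = 3; dotted quarter = 3; eighth = 1; eighth = 1; dotted whole rest = 12.
Sum: 1 + 3 + 8 + 3 + 3 + 1 + 1 + 12 = 32.
32 ÷ 10 = 3 complete bars with 2 left over.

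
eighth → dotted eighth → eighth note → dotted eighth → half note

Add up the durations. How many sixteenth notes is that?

18

In sixteenth notes: eighth = 2; dotted eighth = 3; eighth note = 2; dotted eighth = 3; half note = 8.
Adding: 2 + 3 + 2 + 3 + 8 = 18 sixteenth notes.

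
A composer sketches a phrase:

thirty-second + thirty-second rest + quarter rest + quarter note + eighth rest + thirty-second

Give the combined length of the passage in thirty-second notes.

Working in thirty-second notes: thirty-second = 1; thirty-second rest = 1; quarter rest = 8; quarter note = 8; eighth rest = 4; thirty-second = 1.
Altogether 1 + 1 + 8 + 8 + 4 + 1 = 23 thirty-second notes.

23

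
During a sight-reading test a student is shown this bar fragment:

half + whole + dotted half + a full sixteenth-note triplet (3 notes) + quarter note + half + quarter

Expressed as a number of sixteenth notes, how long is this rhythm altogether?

54

Each duration in sixteenth notes: half = 8; whole = 16; dotted half = 12; a full sixteenth-note triplet (3 notes) (three triplet sixteenths span one eighth) = 2; quarter note = 4; half = 8; quarter = 4.
Total: 8 + 16 + 12 + 2 + 4 + 8 + 4 = 54 sixteenth notes.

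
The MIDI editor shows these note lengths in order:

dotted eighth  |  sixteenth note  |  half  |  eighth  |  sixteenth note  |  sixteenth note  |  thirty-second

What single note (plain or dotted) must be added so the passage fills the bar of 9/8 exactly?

dotted sixteenth note

The bar of 9/8 = 36 thirty-second notes.
Convert each value to thirty-second notes: dotted eighth = 6; sixteenth note = 2; half = 16; eighth = 4; sixteenth note = 2; sixteenth note = 2; thirty-second = 1.
Altogether 6 + 2 + 16 + 4 + 2 + 2 + 1 = 33.
Remaining: 36 − 33 = 3 thirty-second notes, which is a dotted sixteenth note.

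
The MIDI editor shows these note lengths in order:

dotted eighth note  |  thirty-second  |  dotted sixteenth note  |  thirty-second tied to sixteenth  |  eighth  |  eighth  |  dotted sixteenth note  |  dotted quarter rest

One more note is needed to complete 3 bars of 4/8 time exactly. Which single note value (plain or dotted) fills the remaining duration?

3 bars of 4/8 = 48 thirty-second notes.
Each duration in thirty-second notes: dotted eighth note = 6; thirty-second = 1; dotted sixteenth note = 3; thirty-second tied to sixteenth (thirty-second + sixteenth) = 3; eighth = 4; eighth = 4; dotted sixteenth note = 3; dotted quarter rest = 12.
Altogether 6 + 1 + 3 + 3 + 4 + 4 + 3 + 12 = 36.
Remaining: 48 − 36 = 12 thirty-second notes, which is a dotted quarter note.

dotted quarter note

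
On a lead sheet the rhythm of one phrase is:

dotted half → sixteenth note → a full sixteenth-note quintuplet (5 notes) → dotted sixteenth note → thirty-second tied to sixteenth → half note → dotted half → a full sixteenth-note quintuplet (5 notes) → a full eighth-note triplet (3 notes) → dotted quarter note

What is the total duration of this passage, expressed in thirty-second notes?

108

Convert each value to thirty-second notes: dotted half = 24; sixteenth note = 2; a full sixteenth-note quintuplet (5 notes) (five quintuplet sixteenths span one quarter) = 8; dotted sixteenth note = 3; thirty-second tied to sixteenth (thirty-second + sixteenth) = 3; half note = 16; dotted half = 24; a full sixteenth-note quintuplet (5 notes) (five quintuplet sixteenths span one quarter) = 8; a full eighth-note triplet (3 notes) (three triplet eighths span one quarter) = 8; dotted quarter note = 12.
Altogether 24 + 2 + 8 + 3 + 3 + 16 + 24 + 8 + 8 + 12 = 108 thirty-second notes.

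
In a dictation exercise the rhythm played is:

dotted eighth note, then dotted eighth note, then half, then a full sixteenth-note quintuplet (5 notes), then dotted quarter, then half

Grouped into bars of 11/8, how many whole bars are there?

1

One bar of 11/8 = 22 sixteenth notes.
Each duration in sixteenth notes: dotted eighth note = 3; dotted eighth note = 3; half = 8; a full sixteenth-note quintuplet (5 notes) (five quintuplet sixteenths span one quarter) = 4; dotted quarter = 6; half = 8.
Adding: 3 + 3 + 8 + 4 + 6 + 8 = 32.
32 ÷ 22 = 1 complete bar with 10 left over.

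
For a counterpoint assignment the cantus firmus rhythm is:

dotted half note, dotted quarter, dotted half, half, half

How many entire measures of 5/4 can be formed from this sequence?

One bar of 5/4 = 10 eighth notes.
Convert each value to eighth notes: dotted half note = 6; dotted quarter = 3; dotted half = 6; half = 4; half = 4.
Total: 6 + 3 + 6 + 4 + 4 = 23.
23 ÷ 10 = 2 complete bars with 3 left over.

2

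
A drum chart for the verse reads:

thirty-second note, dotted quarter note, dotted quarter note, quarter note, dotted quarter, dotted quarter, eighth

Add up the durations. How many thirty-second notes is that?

Working in thirty-second notes: thirty-second note = 1; dotted quarter note = 12; dotted quarter note = 12; quarter note = 8; dotted quarter = 12; dotted quarter = 12; eighth = 4.
Altogether 1 + 12 + 12 + 8 + 12 + 12 + 4 = 61 thirty-second notes.

61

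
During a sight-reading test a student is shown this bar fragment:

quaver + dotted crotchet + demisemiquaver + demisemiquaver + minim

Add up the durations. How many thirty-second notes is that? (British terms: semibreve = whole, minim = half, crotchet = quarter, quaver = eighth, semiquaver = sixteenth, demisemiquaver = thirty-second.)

34

Each duration in thirty-second notes: quaver = 4; dotted crotchet = 12; demisemiquaver = 1; demisemiquaver = 1; minim = 16.
Total: 4 + 12 + 1 + 1 + 16 = 34 thirty-second notes.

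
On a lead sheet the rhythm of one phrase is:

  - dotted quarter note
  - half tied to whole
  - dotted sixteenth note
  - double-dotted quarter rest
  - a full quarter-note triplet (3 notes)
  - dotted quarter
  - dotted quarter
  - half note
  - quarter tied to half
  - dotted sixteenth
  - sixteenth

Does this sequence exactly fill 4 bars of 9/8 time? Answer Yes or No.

No

One bar of 9/8 = 36 thirty-second notes, so 4 bars = 144.
In thirty-second notes: dotted quarter note = 12; half tied to whole (half + whole) = 48; dotted sixteenth note = 3; double-dotted quarter rest = 14; a full quarter-note triplet (3 notes) (three triplet quarters span one half) = 16; dotted quarter = 12; dotted quarter = 12; half note = 16; quarter tied to half (quarter + half) = 24; dotted sixteenth = 3; sixteenth = 2.
Adding: 12 + 48 + 3 + 14 + 16 + 12 + 12 + 16 + 24 + 3 + 2 = 162.
162 exceeds 144, so the answer is No.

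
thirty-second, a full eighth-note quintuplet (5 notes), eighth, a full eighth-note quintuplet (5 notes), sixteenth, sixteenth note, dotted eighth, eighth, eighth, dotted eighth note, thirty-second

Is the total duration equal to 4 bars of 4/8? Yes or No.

One bar of 4/8 = 16 thirty-second notes, so 4 bars = 64.
In thirty-second notes: thirty-second = 1; a full eighth-note quintuplet (5 notes) (five quintuplet eighths span one half) = 16; eighth = 4; a full eighth-note quintuplet (5 notes) (five quintuplet eighths span one half) = 16; sixteenth = 2; sixteenth note = 2; dotted eighth = 6; eighth = 4; eighth = 4; dotted eighth note = 6; thirty-second = 1.
Adding: 1 + 16 + 4 + 16 + 2 + 2 + 6 + 4 + 4 + 6 + 1 = 62.
62 falls short of 64, so the answer is No.

No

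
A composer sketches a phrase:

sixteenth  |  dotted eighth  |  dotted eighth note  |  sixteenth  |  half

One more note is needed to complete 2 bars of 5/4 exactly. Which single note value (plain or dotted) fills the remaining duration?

2 bars of 5/4 = 40 sixteenth notes.
Convert each value to sixteenth notes: sixteenth = 1; dotted eighth = 3; dotted eighth note = 3; sixteenth = 1; half = 8.
Adding: 1 + 3 + 3 + 1 + 8 = 16.
Remaining: 40 − 16 = 24 sixteenth notes, which is a dotted whole note.

dotted whole note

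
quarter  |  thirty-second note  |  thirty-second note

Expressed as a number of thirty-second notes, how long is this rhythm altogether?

10

Express everything in thirty-second notes: quarter = 8; thirty-second note = 1; thirty-second note = 1.
Total: 8 + 1 + 1 = 10 thirty-second notes.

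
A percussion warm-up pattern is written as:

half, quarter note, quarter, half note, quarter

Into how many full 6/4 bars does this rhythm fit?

One bar of 6/4 = 6 quarter notes.
Working in quarter notes: half = 2; quarter note = 1; quarter = 1; half note = 2; quarter = 1.
Sum: 2 + 1 + 1 + 2 + 1 = 7.
7 ÷ 6 = 1 complete bar with 1 left over.

1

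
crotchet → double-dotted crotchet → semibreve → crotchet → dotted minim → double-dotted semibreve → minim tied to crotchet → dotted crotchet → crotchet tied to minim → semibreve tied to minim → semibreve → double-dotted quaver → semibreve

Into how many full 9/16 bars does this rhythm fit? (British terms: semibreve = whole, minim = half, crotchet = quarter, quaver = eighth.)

One bar of 9/16 = 18 thirty-second notes.
In thirty-second notes: crotchet = 8; double-dotted crotchet = 14; semibreve = 32; crotchet = 8; dotted minim = 24; double-dotted semibreve = 56; minim tied to crotchet (minim + crotchet) = 24; dotted crotchet = 12; crotchet tied to minim (crotchet + minim) = 24; semibreve tied to minim (semibreve + minim) = 48; semibreve = 32; double-dotted quaver = 7; semibreve = 32.
Adding: 8 + 14 + 32 + 8 + 24 + 56 + 24 + 12 + 24 + 48 + 32 + 7 + 32 = 321.
321 ÷ 18 = 17 complete bars with 15 left over.

17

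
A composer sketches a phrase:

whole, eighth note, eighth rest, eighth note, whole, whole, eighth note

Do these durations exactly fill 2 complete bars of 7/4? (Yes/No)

One bar of 7/4 = 14 eighth notes, so 2 bars = 28.
Working in eighth notes: whole = 8; eighth note = 1; eighth rest = 1; eighth note = 1; whole = 8; whole = 8; eighth note = 1.
Sum: 8 + 1 + 1 + 1 + 8 + 8 + 1 = 28.
28 equals 28, so the answer is Yes.

Yes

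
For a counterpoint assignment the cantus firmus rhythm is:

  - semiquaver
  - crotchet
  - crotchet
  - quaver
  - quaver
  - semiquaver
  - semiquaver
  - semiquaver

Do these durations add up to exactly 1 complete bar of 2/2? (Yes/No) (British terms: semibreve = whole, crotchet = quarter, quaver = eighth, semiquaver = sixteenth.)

One bar of 2/2 = 16 sixteenth notes.
Convert each value to sixteenth notes: semiquaver = 1; crotchet = 4; crotchet = 4; quaver = 2; quaver = 2; semiquaver = 1; semiquaver = 1; semiquaver = 1.
Adding: 1 + 4 + 4 + 2 + 2 + 1 + 1 + 1 = 16.
16 equals 16, so the answer is Yes.

Yes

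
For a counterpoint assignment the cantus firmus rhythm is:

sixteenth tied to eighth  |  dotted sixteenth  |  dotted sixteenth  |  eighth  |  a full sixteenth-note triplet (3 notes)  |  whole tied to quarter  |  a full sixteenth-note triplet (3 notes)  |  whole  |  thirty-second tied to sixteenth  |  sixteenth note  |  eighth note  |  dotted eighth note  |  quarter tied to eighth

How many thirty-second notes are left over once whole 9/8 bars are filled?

15

One bar of 9/8 = 36 thirty-second notes.
Each duration in thirty-second notes: sixteenth tied to eighth (sixteenth + eighth) = 6; dotted sixteenth = 3; dotted sixteenth = 3; eighth = 4; a full sixteenth-note triplet (3 notes) (three triplet sixteenths span one eighth) = 4; whole tied to quarter (whole + quarter) = 40; a full sixteenth-note triplet (3 notes) (three triplet sixteenths span one eighth) = 4; whole = 32; thirty-second tied to sixteenth (thirty-second + sixteenth) = 3; sixteenth note = 2; eighth note = 4; dotted eighth note = 6; quarter tied to eighth (quarter + eighth) = 12.
Sum: 6 + 3 + 3 + 4 + 4 + 40 + 4 + 32 + 3 + 2 + 4 + 6 + 12 = 123.
123 ÷ 36 = 3 complete bars with 15 thirty-second notes remaining.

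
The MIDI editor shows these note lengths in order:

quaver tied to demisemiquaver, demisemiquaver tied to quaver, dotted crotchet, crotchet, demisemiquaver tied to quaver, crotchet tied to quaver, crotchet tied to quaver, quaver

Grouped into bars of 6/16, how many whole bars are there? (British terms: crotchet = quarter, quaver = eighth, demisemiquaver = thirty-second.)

5

One bar of 6/16 = 12 thirty-second notes.
Each duration in thirty-second notes: quaver tied to demisemiquaver (quaver + demisemiquaver) = 5; demisemiquaver tied to quaver (demisemiquaver + quaver) = 5; dotted crotchet = 12; crotchet = 8; demisemiquaver tied to quaver (demisemiquaver + quaver) = 5; crotchet tied to quaver (crotchet + quaver) = 12; crotchet tied to quaver (crotchet + quaver) = 12; quaver = 4.
Altogether 5 + 5 + 12 + 8 + 5 + 12 + 12 + 4 = 63.
63 ÷ 12 = 5 complete bars with 3 left over.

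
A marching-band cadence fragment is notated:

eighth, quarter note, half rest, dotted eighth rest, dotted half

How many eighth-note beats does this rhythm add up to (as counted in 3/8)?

14.5

One eighth-note beat = 2 sixteenth notes.
Each duration in sixteenth notes: eighth = 2; quarter note = 4; half rest = 8; dotted eighth rest = 3; dotted half = 12.
Altogether 2 + 4 + 8 + 3 + 12 = 29.
29 ÷ 2 = 14.5 beats.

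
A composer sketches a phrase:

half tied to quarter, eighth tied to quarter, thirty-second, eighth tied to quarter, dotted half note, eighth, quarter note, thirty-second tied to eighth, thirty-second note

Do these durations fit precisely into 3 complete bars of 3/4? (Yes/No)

No

One bar of 3/4 = 24 thirty-second notes, so 3 bars = 72.
Convert each value to thirty-second notes: half tied to quarter (half + quarter) = 24; eighth tied to quarter (eighth + quarter) = 12; thirty-second = 1; eighth tied to quarter (eighth + quarter) = 12; dotted half note = 24; eighth = 4; quarter note = 8; thirty-second tied to eighth (thirty-second + eighth) = 5; thirty-second note = 1.
Total: 24 + 12 + 1 + 12 + 24 + 4 + 8 + 5 + 1 = 91.
91 exceeds 72, so the answer is No.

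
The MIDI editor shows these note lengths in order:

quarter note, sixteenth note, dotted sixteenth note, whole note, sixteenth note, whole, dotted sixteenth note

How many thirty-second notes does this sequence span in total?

Convert each value to thirty-second notes: quarter note = 8; sixteenth note = 2; dotted sixteenth note = 3; whole note = 32; sixteenth note = 2; whole = 32; dotted sixteenth note = 3.
Adding: 8 + 2 + 3 + 32 + 2 + 32 + 3 = 82 thirty-second notes.

82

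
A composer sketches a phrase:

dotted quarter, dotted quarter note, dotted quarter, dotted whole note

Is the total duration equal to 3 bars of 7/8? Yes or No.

Yes

One bar of 7/8 = 7 eighth notes, so 3 bars = 21.
Each duration in eighth notes: dotted quarter = 3; dotted quarter note = 3; dotted quarter = 3; dotted whole note = 12.
Sum: 3 + 3 + 3 + 12 = 21.
21 equals 21, so the answer is Yes.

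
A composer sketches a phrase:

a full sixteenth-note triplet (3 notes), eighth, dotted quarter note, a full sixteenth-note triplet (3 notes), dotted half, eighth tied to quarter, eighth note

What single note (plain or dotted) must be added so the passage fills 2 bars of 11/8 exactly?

2 bars of 11/8 = 22 eighth notes.
Each duration in eighth notes: a full sixteenth-note triplet (3 notes) (three triplet sixteenths span one eighth) = 1; eighth = 1; dotted quarter note = 3; a full sixteenth-note triplet (3 notes) (three triplet sixteenths span one eighth) = 1; dotted half = 6; eighth tied to quarter (eighth + quarter) = 3; eighth note = 1.
Adding: 1 + 1 + 3 + 1 + 6 + 3 + 1 = 16.
Remaining: 22 − 16 = 6 eighth notes, which is a dotted half note.

dotted half note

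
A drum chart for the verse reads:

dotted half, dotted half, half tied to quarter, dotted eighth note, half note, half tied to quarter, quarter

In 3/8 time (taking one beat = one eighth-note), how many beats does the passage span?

31.5

One eighth-note beat = 2 sixteenth notes.
Working in sixteenth notes: dotted half = 12; dotted half = 12; half tied to quarter (half + quarter) = 12; dotted eighth note = 3; half note = 8; half tied to quarter (half + quarter) = 12; quarter = 4.
Adding: 12 + 12 + 12 + 3 + 8 + 12 + 4 = 63.
63 ÷ 2 = 31.5 beats.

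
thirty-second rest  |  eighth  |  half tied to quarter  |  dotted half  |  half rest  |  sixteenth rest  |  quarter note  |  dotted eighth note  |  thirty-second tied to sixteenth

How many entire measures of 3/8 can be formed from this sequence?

One bar of 3/8 = 12 thirty-second notes.
Each duration in thirty-second notes: thirty-second rest = 1; eighth = 4; half tied to quarter (half + quarter) = 24; dotted half = 24; half rest = 16; sixteenth rest = 2; quarter note = 8; dotted eighth note = 6; thirty-second tied to sixteenth (thirty-second + sixteenth) = 3.
Adding: 1 + 4 + 24 + 24 + 16 + 2 + 8 + 6 + 3 = 88.
88 ÷ 12 = 7 complete bars with 4 left over.

7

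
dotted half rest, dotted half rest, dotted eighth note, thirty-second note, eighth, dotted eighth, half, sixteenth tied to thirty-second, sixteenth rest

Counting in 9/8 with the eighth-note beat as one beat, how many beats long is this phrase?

One eighth-note beat = 4 thirty-second notes.
Working in thirty-second notes: dotted half rest = 24; dotted half rest = 24; dotted eighth note = 6; thirty-second note = 1; eighth = 4; dotted eighth = 6; half = 16; sixteenth tied to thirty-second (sixteenth + thirty-second) = 3; sixteenth rest = 2.
Sum: 24 + 24 + 6 + 1 + 4 + 6 + 16 + 3 + 2 = 86.
86 ÷ 4 = 21.5 beats.

21.5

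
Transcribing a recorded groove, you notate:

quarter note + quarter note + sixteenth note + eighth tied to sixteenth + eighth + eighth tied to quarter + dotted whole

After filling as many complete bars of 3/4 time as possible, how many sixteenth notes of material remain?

8

One bar of 3/4 = 12 sixteenth notes.
Convert each value to sixteenth notes: quarter note = 4; quarter note = 4; sixteenth note = 1; eighth tied to sixteenth (eighth + sixteenth) = 3; eighth = 2; eighth tied to quarter (eighth + quarter) = 6; dotted whole = 24.
Total: 4 + 4 + 1 + 3 + 2 + 6 + 24 = 44.
44 ÷ 12 = 3 complete bars with 8 sixteenth notes remaining.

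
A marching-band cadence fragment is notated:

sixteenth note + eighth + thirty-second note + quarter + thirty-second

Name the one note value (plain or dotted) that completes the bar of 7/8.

dotted quarter note

The bar of 7/8 = 28 thirty-second notes.
Working in thirty-second notes: sixteenth note = 2; eighth = 4; thirty-second note = 1; quarter = 8; thirty-second = 1.
Sum: 2 + 4 + 1 + 8 + 1 = 16.
Remaining: 28 − 16 = 12 thirty-second notes, which is a dotted quarter note.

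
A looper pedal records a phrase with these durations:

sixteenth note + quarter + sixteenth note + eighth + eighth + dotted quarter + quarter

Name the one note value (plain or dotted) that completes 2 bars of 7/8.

2 bars of 7/8 = 28 sixteenth notes.
Working in sixteenth notes: sixteenth note = 1; quarter = 4; sixteenth note = 1; eighth = 2; eighth = 2; dotted quarter = 6; quarter = 4.
Adding: 1 + 4 + 1 + 2 + 2 + 6 + 4 = 20.
Remaining: 28 − 20 = 8 sixteenth notes, which is a half note.

half note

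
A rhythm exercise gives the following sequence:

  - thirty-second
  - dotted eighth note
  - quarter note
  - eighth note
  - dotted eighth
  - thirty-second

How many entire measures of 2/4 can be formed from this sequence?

One bar of 2/4 = 16 thirty-second notes.
Each duration in thirty-second notes: thirty-second = 1; dotted eighth note = 6; quarter note = 8; eighth note = 4; dotted eighth = 6; thirty-second = 1.
Adding: 1 + 6 + 8 + 4 + 6 + 1 = 26.
26 ÷ 16 = 1 complete bar with 10 left over.

1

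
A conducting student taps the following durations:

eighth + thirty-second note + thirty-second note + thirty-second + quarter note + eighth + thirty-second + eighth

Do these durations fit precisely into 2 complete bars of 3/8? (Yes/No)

One bar of 3/8 = 12 thirty-second notes, so 2 bars = 24.
Convert each value to thirty-second notes: eighth = 4; thirty-second note = 1; thirty-second note = 1; thirty-second = 1; quarter note = 8; eighth = 4; thirty-second = 1; eighth = 4.
Sum: 4 + 1 + 1 + 1 + 8 + 4 + 1 + 4 = 24.
24 equals 24, so the answer is Yes.

Yes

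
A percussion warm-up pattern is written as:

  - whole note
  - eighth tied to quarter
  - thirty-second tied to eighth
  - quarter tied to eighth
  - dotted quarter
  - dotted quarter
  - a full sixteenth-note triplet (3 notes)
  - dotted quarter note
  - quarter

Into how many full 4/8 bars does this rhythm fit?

6

One bar of 4/8 = 16 thirty-second notes.
In thirty-second notes: whole note = 32; eighth tied to quarter (eighth + quarter) = 12; thirty-second tied to eighth (thirty-second + eighth) = 5; quarter tied to eighth (quarter + eighth) = 12; dotted quarter = 12; dotted quarter = 12; a full sixteenth-note triplet (3 notes) (three triplet sixteenths span one eighth) = 4; dotted quarter note = 12; quarter = 8.
Adding: 32 + 12 + 5 + 12 + 12 + 12 + 4 + 12 + 8 = 109.
109 ÷ 16 = 6 complete bars with 13 left over.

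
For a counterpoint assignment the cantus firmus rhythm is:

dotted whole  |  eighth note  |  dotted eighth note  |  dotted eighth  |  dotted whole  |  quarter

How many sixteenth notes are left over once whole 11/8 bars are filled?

16

One bar of 11/8 = 22 sixteenth notes.
Express everything in sixteenth notes: dotted whole = 24; eighth note = 2; dotted eighth note = 3; dotted eighth = 3; dotted whole = 24; quarter = 4.
Sum: 24 + 2 + 3 + 3 + 24 + 4 = 60.
60 ÷ 22 = 2 complete bars with 16 sixteenth notes remaining.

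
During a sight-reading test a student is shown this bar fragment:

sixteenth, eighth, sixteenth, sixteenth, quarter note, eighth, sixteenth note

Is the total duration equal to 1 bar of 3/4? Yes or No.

Yes

One bar of 3/4 = 12 sixteenth notes.
In sixteenth notes: sixteenth = 1; eighth = 2; sixteenth = 1; sixteenth = 1; quarter note = 4; eighth = 2; sixteenth note = 1.
Total: 1 + 2 + 1 + 1 + 4 + 2 + 1 = 12.
12 equals 12, so the answer is Yes.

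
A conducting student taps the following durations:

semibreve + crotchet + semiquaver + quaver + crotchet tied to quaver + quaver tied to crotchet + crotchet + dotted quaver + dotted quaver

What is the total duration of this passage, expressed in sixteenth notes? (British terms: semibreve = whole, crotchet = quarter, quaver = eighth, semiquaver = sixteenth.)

45

Convert each value to sixteenth notes: semibreve = 16; crotchet = 4; semiquaver = 1; quaver = 2; crotchet tied to quaver (crotchet + quaver) = 6; quaver tied to crotchet (quaver + crotchet) = 6; crotchet = 4; dotted quaver = 3; dotted quaver = 3.
Altogether 16 + 4 + 1 + 2 + 6 + 6 + 4 + 3 + 3 = 45 sixteenth notes.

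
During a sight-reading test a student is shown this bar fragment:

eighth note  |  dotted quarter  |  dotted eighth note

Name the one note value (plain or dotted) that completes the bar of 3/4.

sixteenth note

The bar of 3/4 = 12 sixteenth notes.
Each duration in sixteenth notes: eighth note = 2; dotted quarter = 6; dotted eighth note = 3.
Altogether 2 + 6 + 3 = 11.
Remaining: 12 − 11 = 1 sixteenth note, which is a sixteenth note.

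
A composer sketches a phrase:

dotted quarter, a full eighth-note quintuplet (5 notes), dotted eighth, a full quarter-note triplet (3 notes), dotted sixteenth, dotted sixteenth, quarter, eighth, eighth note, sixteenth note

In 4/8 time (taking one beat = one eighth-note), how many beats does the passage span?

One eighth-note beat = 4 thirty-second notes.
Convert each value to thirty-second notes: dotted quarter = 12; a full eighth-note quintuplet (5 notes) (five quintuplet eighths span one half) = 16; dotted eighth = 6; a full quarter-note triplet (3 notes) (three triplet quarters span one half) = 16; dotted sixteenth = 3; dotted sixteenth = 3; quarter = 8; eighth = 4; eighth note = 4; sixteenth note = 2.
Sum: 12 + 16 + 6 + 16 + 3 + 3 + 8 + 4 + 4 + 2 = 74.
74 ÷ 4 = 18.5 beats.

18.5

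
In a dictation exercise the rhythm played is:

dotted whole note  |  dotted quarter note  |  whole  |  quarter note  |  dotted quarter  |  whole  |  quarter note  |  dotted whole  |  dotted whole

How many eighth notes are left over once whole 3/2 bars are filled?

2

One bar of 3/2 = 12 eighth notes.
Express everything in eighth notes: dotted whole note = 12; dotted quarter note = 3; whole = 8; quarter note = 2; dotted quarter = 3; whole = 8; quarter note = 2; dotted whole = 12; dotted whole = 12.
Sum: 12 + 3 + 8 + 2 + 3 + 8 + 2 + 12 + 12 = 62.
62 ÷ 12 = 5 complete bars with 2 eighth notes remaining.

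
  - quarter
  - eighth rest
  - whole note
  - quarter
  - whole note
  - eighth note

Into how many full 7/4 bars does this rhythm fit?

One bar of 7/4 = 14 eighth notes.
Express everything in eighth notes: quarter = 2; eighth rest = 1; whole note = 8; quarter = 2; whole note = 8; eighth note = 1.
Sum: 2 + 1 + 8 + 2 + 8 + 1 = 22.
22 ÷ 14 = 1 complete bar with 8 left over.

1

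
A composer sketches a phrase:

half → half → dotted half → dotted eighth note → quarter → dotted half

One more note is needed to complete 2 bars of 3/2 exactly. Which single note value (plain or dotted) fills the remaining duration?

2 bars of 3/2 = 48 sixteenth notes.
Express everything in sixteenth notes: half = 8; half = 8; dotted half = 12; dotted eighth note = 3; quarter = 4; dotted half = 12.
Adding: 8 + 8 + 12 + 3 + 4 + 12 = 47.
Remaining: 48 − 47 = 1 sixteenth note, which is a sixteenth note.

sixteenth note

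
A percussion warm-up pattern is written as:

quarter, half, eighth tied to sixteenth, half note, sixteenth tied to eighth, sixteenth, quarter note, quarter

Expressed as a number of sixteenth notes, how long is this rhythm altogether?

35

Express everything in sixteenth notes: quarter = 4; half = 8; eighth tied to sixteenth (eighth + sixteenth) = 3; half note = 8; sixteenth tied to eighth (sixteenth + eighth) = 3; sixteenth = 1; quarter note = 4; quarter = 4.
Altogether 4 + 8 + 3 + 8 + 3 + 1 + 4 + 4 = 35 sixteenth notes.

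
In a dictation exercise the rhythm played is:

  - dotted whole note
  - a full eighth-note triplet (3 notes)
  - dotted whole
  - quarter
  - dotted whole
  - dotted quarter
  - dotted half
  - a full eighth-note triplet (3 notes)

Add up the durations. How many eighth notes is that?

51

In eighth notes: dotted whole note = 12; a full eighth-note triplet (3 notes) (three triplet eighths span one quarter) = 2; dotted whole = 12; quarter = 2; dotted whole = 12; dotted quarter = 3; dotted half = 6; a full eighth-note triplet (3 notes) (three triplet eighths span one quarter) = 2.
Altogether 12 + 2 + 12 + 2 + 12 + 3 + 6 + 2 = 51 eighth notes.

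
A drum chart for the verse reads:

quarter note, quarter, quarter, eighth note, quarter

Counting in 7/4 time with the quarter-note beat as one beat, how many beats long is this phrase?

One quarter-note beat = 2 eighth notes.
In eighth notes: quarter note = 2; quarter = 2; quarter = 2; eighth note = 1; quarter = 2.
Sum: 2 + 2 + 2 + 1 + 2 = 9.
9 ÷ 2 = 4.5 beats.

4.5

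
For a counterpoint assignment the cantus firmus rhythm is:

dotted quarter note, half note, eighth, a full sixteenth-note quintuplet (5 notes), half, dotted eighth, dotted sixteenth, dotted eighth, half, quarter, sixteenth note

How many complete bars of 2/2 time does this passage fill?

One bar of 2/2 = 32 thirty-second notes.
Express everything in thirty-second notes: dotted quarter note = 12; half note = 16; eighth = 4; a full sixteenth-note quintuplet (5 notes) (five quintuplet sixteenths span one quarter) = 8; half = 16; dotted eighth = 6; dotted sixteenth = 3; dotted eighth = 6; half = 16; quarter = 8; sixteenth note = 2.
Altogether 12 + 16 + 4 + 8 + 16 + 6 + 3 + 6 + 16 + 8 + 2 = 97.
97 ÷ 32 = 3 complete bars with 1 left over.

3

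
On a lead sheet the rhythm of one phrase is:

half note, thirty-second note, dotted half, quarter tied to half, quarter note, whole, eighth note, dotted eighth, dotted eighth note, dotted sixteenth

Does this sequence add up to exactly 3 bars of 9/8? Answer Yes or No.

No

One bar of 9/8 = 36 thirty-second notes, so 3 bars = 108.
Express everything in thirty-second notes: half note = 16; thirty-second note = 1; dotted half = 24; quarter tied to half (quarter + half) = 24; quarter note = 8; whole = 32; eighth note = 4; dotted eighth = 6; dotted eighth note = 6; dotted sixteenth = 3.
Adding: 16 + 1 + 24 + 24 + 8 + 32 + 4 + 6 + 6 + 3 = 124.
124 exceeds 108, so the answer is No.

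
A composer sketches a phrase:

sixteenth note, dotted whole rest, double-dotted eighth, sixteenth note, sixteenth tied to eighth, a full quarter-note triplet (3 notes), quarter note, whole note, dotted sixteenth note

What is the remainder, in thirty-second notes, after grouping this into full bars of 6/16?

One bar of 6/16 = 12 thirty-second notes.
Working in thirty-second notes: sixteenth note = 2; dotted whole rest = 48; double-dotted eighth = 7; sixteenth note = 2; sixteenth tied to eighth (sixteenth + eighth) = 6; a full quarter-note triplet (3 notes) (three triplet quarters span one half) = 16; quarter note = 8; whole note = 32; dotted sixteenth note = 3.
Sum: 2 + 48 + 7 + 2 + 6 + 16 + 8 + 32 + 3 = 124.
124 ÷ 12 = 10 complete bars with 4 thirty-second notes remaining.

4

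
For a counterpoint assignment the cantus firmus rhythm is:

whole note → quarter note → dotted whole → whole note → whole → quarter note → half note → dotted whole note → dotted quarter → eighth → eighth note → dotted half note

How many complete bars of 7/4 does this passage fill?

One bar of 7/4 = 14 eighth notes.
Working in eighth notes: whole note = 8; quarter note = 2; dotted whole = 12; whole note = 8; whole = 8; quarter note = 2; half note = 4; dotted whole note = 12; dotted quarter = 3; eighth = 1; eighth note = 1; dotted half note = 6.
Altogether 8 + 2 + 12 + 8 + 8 + 2 + 4 + 12 + 3 + 1 + 1 + 6 = 67.
67 ÷ 14 = 4 complete bars with 11 left over.

4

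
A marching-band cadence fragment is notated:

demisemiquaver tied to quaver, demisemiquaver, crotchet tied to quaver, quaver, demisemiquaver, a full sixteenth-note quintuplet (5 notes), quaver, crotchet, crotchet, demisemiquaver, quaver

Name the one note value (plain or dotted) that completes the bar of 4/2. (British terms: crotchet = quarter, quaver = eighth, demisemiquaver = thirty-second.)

quarter note

The bar of 4/2 = 64 thirty-second notes.
Working in thirty-second notes: demisemiquaver tied to quaver (demisemiquaver + quaver) = 5; demisemiquaver = 1; crotchet tied to quaver (crotchet + quaver) = 12; quaver = 4; demisemiquaver = 1; a full sixteenth-note quintuplet (5 notes) (five quintuplet sixteenths span one quarter) = 8; quaver = 4; crotchet = 8; crotchet = 8; demisemiquaver = 1; quaver = 4.
Total: 5 + 1 + 12 + 4 + 1 + 8 + 4 + 8 + 8 + 1 + 4 = 56.
Remaining: 64 − 56 = 8 thirty-second notes, which is a quarter note.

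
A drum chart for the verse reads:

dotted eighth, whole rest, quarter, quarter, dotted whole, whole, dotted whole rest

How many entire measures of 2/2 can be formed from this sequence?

5

One bar of 2/2 = 16 sixteenth notes.
Convert each value to sixteenth notes: dotted eighth = 3; whole rest = 16; quarter = 4; quarter = 4; dotted whole = 24; whole = 16; dotted whole rest = 24.
Adding: 3 + 16 + 4 + 4 + 24 + 16 + 24 = 91.
91 ÷ 16 = 5 complete bars with 11 left over.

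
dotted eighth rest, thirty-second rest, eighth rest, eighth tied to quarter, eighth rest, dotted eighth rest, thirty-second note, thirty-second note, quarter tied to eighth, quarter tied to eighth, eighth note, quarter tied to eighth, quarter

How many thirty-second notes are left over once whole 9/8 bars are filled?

One bar of 9/8 = 36 thirty-second notes.
Working in thirty-second notes: dotted eighth rest = 6; thirty-second rest = 1; eighth rest = 4; eighth tied to quarter (eighth + quarter) = 12; eighth rest = 4; dotted eighth rest = 6; thirty-second note = 1; thirty-second note = 1; quarter tied to eighth (quarter + eighth) = 12; quarter tied to eighth (quarter + eighth) = 12; eighth note = 4; quarter tied to eighth (quarter + eighth) = 12; quarter = 8.
Adding: 6 + 1 + 4 + 12 + 4 + 6 + 1 + 1 + 12 + 12 + 4 + 12 + 8 = 83.
83 ÷ 36 = 2 complete bars with 11 thirty-second notes remaining.

11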